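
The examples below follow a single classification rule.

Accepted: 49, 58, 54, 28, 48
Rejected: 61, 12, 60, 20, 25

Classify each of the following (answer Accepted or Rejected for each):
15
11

Rejected, Rejected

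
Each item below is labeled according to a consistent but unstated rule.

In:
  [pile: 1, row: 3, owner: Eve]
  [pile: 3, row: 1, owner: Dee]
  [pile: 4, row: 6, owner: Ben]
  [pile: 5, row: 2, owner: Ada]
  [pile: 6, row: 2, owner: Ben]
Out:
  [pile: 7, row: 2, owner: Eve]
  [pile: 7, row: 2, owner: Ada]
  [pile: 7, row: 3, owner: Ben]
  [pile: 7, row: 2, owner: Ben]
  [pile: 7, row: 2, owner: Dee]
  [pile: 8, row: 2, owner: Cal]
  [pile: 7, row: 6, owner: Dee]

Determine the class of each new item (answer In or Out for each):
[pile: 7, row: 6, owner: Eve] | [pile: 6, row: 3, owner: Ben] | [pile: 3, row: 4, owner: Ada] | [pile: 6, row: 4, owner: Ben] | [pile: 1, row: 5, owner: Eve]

The pattern is that an item is 'In' exactly when: pile ≤ 6.
[pile: 7, row: 6, owner: Eve]: Out (pile = 7).
[pile: 6, row: 3, owner: Ben]: In (pile = 6).
[pile: 3, row: 4, owner: Ada]: In (pile = 3).
[pile: 6, row: 4, owner: Ben]: In (pile = 6).
[pile: 1, row: 5, owner: Eve]: In (pile = 1).

Out, In, In, In, In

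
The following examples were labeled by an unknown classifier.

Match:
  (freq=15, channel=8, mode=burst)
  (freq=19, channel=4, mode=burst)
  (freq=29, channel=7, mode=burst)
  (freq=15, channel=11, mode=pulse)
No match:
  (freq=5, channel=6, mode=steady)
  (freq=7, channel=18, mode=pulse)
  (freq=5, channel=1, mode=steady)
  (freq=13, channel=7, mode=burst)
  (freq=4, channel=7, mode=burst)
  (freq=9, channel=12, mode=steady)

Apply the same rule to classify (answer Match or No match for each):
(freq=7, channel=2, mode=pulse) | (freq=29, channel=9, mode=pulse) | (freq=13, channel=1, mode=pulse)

Every 'Match' example satisfies: freq ≥ 15. None of the 'No match' examples do.
(freq=7, channel=2, mode=pulse) → freq = 7 → No match.
(freq=29, channel=9, mode=pulse) → freq = 29 → Match.
(freq=13, channel=1, mode=pulse) → freq = 13 → No match.

No match, Match, No match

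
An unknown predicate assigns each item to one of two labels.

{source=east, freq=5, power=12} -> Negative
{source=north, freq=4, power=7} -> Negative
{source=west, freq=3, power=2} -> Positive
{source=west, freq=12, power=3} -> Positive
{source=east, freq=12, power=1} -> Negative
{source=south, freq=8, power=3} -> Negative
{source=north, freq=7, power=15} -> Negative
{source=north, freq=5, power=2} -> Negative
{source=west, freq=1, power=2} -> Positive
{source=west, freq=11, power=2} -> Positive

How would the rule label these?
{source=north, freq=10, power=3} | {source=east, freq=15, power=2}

Every 'Positive' example satisfies: source is west. None of the 'Negative' examples do.
Negative: {source=north, freq=10, power=3}, since source is north.
Negative: {source=east, freq=15, power=2}, since source is east.

Negative, Negative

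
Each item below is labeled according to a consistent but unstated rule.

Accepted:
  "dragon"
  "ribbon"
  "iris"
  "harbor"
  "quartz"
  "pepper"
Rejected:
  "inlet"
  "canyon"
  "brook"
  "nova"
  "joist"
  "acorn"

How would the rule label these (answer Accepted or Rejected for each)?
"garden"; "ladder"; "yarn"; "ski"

Accepted, Accepted, Accepted, Rejected

One predicate separates the groups cleanly: even length AND contains 'r'.
"garden": Accepted (length 6, has 'r').
"ladder": Accepted (length 6, has 'r').
"yarn": Accepted (length 4, has 'r').
"ski": Rejected (length 3, no 'r').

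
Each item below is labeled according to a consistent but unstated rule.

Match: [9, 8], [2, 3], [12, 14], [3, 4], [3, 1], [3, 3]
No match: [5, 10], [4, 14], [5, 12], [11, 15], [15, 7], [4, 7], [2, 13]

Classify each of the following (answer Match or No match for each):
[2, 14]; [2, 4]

No match, Match

The simplest hypothesis consistent with all the labels is: |first − second| ≤ 2.
[2, 14] → |2−14| = 12 → No match. [2, 4] → |2−4| = 2 → Match.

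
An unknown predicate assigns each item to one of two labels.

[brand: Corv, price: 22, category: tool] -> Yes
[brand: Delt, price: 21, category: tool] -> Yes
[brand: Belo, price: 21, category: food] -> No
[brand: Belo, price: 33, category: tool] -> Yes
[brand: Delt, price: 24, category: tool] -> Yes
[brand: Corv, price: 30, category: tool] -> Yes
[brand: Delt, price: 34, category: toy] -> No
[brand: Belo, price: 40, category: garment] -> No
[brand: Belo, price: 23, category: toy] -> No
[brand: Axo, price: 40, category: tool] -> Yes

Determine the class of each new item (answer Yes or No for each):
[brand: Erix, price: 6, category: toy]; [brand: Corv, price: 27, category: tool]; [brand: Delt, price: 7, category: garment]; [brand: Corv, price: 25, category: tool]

No, Yes, No, Yes

One predicate separates the groups cleanly: category is tool.
[brand: Erix, price: 6, category: toy]: category is toy, does not satisfy this → No. [brand: Corv, price: 27, category: tool]: category is tool, checks out → Yes. [brand: Delt, price: 7, category: garment]: category is garment, does not satisfy this → No. [brand: Corv, price: 25, category: tool]: category is tool, checks out → Yes.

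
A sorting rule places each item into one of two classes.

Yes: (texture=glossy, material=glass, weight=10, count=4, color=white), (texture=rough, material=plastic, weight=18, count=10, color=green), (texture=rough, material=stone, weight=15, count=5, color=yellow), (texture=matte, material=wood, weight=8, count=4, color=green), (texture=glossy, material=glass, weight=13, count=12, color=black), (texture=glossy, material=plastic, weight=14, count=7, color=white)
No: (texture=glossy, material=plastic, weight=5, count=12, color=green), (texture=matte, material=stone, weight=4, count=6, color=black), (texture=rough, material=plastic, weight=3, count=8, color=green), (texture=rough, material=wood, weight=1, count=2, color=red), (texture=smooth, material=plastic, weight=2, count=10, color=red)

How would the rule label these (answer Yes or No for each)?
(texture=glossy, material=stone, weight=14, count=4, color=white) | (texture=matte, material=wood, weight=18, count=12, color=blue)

The rule appears to be: weight ≥ 8.
(texture=glossy, material=stone, weight=14, count=4, color=white): Yes (weight = 14).
(texture=matte, material=wood, weight=18, count=12, color=blue): Yes (weight = 18).

Yes, Yes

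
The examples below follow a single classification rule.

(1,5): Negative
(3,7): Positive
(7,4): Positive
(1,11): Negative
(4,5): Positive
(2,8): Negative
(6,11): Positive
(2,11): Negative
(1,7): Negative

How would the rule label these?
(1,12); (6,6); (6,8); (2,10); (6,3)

Negative, Positive, Positive, Negative, Positive

The rule appears to be: first ≥ 3.
(1,12): first 1 — does not pass, so Negative. (6,6): first 6 — passes, so Positive. (6,8): first 6 — passes, so Positive. (2,10): first 2 — does not pass, so Negative. (6,3): first 6 — passes, so Positive.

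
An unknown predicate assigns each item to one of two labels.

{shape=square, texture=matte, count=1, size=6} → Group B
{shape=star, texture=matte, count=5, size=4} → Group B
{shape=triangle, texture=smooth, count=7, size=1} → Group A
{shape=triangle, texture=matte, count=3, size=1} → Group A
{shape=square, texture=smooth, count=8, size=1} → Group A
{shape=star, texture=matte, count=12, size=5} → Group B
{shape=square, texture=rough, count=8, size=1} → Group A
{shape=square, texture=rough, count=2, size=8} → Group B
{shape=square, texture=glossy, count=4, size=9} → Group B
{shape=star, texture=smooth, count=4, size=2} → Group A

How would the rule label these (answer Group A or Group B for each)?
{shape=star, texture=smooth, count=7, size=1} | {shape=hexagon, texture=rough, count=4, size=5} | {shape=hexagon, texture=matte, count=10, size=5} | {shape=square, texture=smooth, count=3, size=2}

Group A, Group B, Group B, Group A

All 'Group A' examples share one property — size ≤ 2 — and every 'Group B' example lacks it.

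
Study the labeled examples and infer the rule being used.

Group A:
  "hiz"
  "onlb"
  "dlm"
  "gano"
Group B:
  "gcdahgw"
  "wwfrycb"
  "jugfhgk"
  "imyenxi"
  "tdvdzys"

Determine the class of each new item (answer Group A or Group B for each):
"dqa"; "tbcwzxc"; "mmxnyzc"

Group A, Group B, Group B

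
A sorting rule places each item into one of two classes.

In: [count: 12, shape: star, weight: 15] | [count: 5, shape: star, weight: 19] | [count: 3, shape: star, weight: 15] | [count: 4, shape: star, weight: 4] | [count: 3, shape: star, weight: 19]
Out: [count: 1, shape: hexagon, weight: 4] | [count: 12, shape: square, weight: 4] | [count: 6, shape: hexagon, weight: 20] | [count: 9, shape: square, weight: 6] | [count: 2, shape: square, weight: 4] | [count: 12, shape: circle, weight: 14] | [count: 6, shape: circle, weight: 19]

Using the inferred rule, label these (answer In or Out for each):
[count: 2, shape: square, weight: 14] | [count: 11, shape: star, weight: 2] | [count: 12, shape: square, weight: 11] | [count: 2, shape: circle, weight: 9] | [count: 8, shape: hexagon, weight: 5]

The rule appears to be: shape is star.
Out: [count: 2, shape: square, weight: 14], since shape is square. In: [count: 11, shape: star, weight: 2], since shape is star. Out: [count: 12, shape: square, weight: 11], since shape is square. Out: [count: 2, shape: circle, weight: 9], since shape is circle. Out: [count: 8, shape: hexagon, weight: 5], since shape is hexagon.

Out, In, Out, Out, Out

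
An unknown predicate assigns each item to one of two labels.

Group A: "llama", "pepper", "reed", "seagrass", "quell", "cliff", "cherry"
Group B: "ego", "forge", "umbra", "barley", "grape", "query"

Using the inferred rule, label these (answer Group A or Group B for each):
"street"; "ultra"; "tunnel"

All 'Group A' examples share one property — has a double letter — and every 'Group B' example lacks it.
"street" → 'ee' doubled → Group A. "ultra" → no doubled letter → Group B. "tunnel" → 'nn' doubled → Group A.

Group A, Group B, Group A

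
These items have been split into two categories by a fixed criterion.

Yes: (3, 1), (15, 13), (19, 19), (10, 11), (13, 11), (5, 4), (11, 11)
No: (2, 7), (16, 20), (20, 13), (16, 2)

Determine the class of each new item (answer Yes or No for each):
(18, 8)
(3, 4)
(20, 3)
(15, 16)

The classifier is using: |first − second| ≤ 2.
(18, 8) — |18−8| = 10, hence No.
(3, 4) — |3−4| = 1, hence Yes.
(20, 3) — |20−3| = 17, hence No.
(15, 16) — |15−16| = 1, hence Yes.

No, Yes, No, Yes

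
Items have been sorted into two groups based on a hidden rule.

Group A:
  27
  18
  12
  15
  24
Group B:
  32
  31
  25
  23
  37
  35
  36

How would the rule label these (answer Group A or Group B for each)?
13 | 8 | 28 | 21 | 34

Every 'Group A' example satisfies: multiple of 3 AND at most 27. None of the 'Group B' examples do.
13: 13 = 3·4 + 1, 13 ≤ 27 — fails the rule, so Group B. 8: 8 = 3·2 + 2, 8 ≤ 27 — fails the rule, so Group B. 28: 28 = 3·9 + 1, 28 > 27 — fails the rule, so Group B. 21: 21 = 3·7, 21 ≤ 27 — fits, so Group A. 34: 34 = 3·11 + 1, 34 > 27 — fails the rule, so Group B.

Group B, Group B, Group B, Group A, Group B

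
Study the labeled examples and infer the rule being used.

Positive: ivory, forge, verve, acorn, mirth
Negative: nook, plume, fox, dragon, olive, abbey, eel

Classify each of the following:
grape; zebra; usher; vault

Positive, Positive, Positive, Negative

Every 'Positive' example satisfies: odd length AND contains 'r'. None of the 'Negative' examples do.
grape → length 5, has 'r' → Positive.
zebra → length 5, has 'r' → Positive.
usher → length 5, has 'r' → Positive.
vault → length 5, no 'r' → Negative.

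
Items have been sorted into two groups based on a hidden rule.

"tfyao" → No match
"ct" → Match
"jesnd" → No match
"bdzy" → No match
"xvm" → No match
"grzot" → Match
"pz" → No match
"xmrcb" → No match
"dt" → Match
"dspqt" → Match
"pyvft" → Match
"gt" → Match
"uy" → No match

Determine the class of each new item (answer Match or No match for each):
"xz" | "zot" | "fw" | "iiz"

Every 'Match' example satisfies: ends with 't'. None of the 'No match' examples do.

No match, Match, No match, No match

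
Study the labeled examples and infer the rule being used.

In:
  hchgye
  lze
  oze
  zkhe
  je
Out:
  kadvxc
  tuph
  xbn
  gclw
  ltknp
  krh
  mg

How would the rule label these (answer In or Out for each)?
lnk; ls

The classifier is using: contains 'e'.
lnk → no 'e' → Out.
ls → no 'e' → Out.

Out, Out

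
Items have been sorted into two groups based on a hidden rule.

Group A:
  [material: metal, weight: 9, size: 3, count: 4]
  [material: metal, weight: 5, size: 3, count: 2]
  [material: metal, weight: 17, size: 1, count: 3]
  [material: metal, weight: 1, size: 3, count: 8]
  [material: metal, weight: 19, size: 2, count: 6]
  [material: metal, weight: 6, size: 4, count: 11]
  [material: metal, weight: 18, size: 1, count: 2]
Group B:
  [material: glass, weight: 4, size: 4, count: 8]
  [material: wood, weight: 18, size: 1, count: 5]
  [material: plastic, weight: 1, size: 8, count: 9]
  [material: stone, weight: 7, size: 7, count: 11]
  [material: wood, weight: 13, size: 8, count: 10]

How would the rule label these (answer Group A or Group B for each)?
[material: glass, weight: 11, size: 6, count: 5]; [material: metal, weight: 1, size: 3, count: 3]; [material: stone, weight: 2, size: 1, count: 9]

Group B, Group A, Group B

Every 'Group A' example satisfies: material is metal. None of the 'Group B' examples do.
[material: glass, weight: 11, size: 6, count: 5]: Group B (material is glass). [material: metal, weight: 1, size: 3, count: 3]: Group A (material is metal). [material: stone, weight: 2, size: 1, count: 9]: Group B (material is stone).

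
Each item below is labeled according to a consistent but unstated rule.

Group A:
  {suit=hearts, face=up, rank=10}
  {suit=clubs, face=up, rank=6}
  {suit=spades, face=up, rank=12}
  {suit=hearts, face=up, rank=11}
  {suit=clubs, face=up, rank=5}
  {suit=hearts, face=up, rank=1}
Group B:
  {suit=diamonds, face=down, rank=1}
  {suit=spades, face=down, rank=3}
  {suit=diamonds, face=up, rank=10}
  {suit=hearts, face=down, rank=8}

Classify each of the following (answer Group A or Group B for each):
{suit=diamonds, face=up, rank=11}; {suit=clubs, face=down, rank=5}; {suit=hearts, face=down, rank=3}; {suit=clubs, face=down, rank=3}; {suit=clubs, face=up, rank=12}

The classifier is using: suit is not diamonds AND face is up.
{suit=diamonds, face=up, rank=11}: suit is diamonds, face is up — does not pass, so Group B. {suit=clubs, face=down, rank=5}: suit is clubs, face is down — does not pass, so Group B. {suit=hearts, face=down, rank=3}: suit is hearts, face is down — does not pass, so Group B. {suit=clubs, face=down, rank=3}: suit is clubs, face is down — does not pass, so Group B. {suit=clubs, face=up, rank=12}: suit is clubs, face is up — checks out, so Group A.

Group B, Group B, Group B, Group B, Group A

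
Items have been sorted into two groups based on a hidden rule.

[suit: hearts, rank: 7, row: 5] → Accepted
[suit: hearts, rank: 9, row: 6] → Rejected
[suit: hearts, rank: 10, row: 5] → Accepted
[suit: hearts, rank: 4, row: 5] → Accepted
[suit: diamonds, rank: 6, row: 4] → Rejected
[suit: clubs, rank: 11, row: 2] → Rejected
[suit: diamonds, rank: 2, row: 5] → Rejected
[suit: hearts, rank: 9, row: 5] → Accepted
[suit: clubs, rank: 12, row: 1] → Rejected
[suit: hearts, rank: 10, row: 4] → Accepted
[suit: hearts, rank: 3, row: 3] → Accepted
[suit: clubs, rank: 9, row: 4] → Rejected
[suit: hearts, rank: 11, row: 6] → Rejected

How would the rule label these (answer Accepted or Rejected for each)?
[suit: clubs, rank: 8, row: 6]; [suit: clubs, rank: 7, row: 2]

Rejected, Rejected

The pattern is that an item is 'Accepted' exactly when: suit is hearts AND row ≤ 5.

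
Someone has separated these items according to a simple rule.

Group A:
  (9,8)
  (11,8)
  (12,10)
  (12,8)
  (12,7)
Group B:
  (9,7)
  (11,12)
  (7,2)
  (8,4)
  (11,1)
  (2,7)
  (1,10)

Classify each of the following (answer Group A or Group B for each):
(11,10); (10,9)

Group A, Group A

Every 'Group A' example satisfies: first > second AND sum ≥ 17. None of the 'Group B' examples do.
Group A: (11,10), since 11 > 10, 11+10 = 21. Group A: (10,9), since 10 > 9, 10+9 = 19.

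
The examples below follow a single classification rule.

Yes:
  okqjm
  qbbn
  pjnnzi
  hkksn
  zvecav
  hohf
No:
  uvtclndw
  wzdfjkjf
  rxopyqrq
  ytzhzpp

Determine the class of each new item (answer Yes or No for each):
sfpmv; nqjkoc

A rule that fits every label: length ≤ 6 — true of each 'Yes' example, false of each 'No' one.
sfpmv: length 5, qualifies → Yes.
nqjkoc: length 6, qualifies → Yes.

Yes, Yes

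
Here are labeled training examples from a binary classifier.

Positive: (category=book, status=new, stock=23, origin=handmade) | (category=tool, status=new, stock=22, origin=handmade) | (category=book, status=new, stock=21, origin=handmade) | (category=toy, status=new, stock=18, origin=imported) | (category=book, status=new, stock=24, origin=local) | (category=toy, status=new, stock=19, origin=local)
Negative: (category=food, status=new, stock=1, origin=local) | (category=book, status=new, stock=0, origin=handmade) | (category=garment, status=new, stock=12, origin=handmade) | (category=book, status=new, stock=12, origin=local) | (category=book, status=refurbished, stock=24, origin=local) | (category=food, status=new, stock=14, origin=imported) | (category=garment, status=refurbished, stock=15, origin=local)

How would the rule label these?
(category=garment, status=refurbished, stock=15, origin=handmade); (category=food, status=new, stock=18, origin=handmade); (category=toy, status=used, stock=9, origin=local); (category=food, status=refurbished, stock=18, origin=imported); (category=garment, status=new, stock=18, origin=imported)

Negative, Positive, Negative, Negative, Positive

The common property of the 'Positive' items is: status is new AND stock ≥ 15. No 'Negative' item has it.
(category=garment, status=refurbished, stock=15, origin=handmade): status is refurbished, stock = 15, fails this test → Negative. (category=food, status=new, stock=18, origin=handmade): status is new, stock = 18, meets the rule → Positive. (category=toy, status=used, stock=9, origin=local): status is used, stock = 9, fails this test → Negative. (category=food, status=refurbished, stock=18, origin=imported): status is refurbished, stock = 18, fails this test → Negative. (category=garment, status=new, stock=18, origin=imported): status is new, stock = 18, meets the rule → Positive.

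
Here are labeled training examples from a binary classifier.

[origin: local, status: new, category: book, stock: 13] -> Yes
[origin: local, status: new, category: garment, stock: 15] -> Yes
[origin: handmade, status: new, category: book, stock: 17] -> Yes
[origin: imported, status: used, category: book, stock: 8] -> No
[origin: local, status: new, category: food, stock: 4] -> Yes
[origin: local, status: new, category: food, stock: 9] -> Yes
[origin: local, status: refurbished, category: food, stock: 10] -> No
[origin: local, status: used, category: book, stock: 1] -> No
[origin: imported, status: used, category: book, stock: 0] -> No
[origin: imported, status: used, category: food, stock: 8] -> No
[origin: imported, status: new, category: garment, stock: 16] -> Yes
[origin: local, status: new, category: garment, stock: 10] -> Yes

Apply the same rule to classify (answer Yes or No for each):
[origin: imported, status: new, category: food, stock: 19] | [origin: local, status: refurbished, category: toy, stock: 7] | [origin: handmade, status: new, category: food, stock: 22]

Comparing the two groups points to one rule — status is new.

Yes, No, Yes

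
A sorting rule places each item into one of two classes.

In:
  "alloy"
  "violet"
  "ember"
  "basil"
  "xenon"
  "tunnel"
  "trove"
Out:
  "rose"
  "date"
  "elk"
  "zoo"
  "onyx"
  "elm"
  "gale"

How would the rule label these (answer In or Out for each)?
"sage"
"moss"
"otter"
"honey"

Out, Out, In, In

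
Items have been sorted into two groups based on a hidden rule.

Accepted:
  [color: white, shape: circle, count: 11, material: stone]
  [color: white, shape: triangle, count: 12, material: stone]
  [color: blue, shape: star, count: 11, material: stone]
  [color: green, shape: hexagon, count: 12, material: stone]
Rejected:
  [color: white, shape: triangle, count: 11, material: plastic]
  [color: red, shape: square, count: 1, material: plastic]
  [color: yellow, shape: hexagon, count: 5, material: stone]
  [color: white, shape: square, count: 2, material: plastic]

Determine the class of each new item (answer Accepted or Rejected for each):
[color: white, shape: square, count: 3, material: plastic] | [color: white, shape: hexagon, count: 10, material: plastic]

The simplest hypothesis consistent with all the labels is: material is stone AND count ≥ 11.
[color: white, shape: square, count: 3, material: plastic]: Rejected (material is plastic, count = 3).
[color: white, shape: hexagon, count: 10, material: plastic]: Rejected (material is plastic, count = 10).

Rejected, Rejected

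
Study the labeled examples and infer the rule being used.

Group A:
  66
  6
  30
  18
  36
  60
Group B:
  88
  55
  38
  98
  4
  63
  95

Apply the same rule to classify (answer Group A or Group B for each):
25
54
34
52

Group B, Group A, Group B, Group B

Rule: multiple of 6. This holds for each 'Group A' example and fails for each 'Group B' one.
25: 25 = 6·4 + 1 — fails the rule, so Group B.
54: 54 = 6·9 — matches, so Group A.
34: 34 = 6·5 + 4 — fails the rule, so Group B.
52: 52 = 6·8 + 4 — fails the rule, so Group B.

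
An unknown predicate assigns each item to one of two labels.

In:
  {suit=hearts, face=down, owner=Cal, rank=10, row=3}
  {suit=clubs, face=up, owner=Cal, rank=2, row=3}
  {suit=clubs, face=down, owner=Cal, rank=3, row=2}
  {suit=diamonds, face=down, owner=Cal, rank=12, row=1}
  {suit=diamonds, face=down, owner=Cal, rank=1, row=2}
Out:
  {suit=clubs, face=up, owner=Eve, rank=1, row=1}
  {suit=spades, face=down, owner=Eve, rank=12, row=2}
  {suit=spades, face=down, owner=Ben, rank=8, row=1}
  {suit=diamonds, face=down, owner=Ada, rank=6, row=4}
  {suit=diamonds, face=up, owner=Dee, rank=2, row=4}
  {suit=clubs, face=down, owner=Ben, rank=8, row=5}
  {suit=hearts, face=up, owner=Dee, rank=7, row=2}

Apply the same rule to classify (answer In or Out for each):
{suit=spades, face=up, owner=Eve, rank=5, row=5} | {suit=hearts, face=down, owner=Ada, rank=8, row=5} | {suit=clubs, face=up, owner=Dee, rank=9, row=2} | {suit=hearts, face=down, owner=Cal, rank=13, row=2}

Rule: owner is Cal. This holds for each 'In' example and fails for each 'Out' one.
{suit=spades, face=up, owner=Eve, rank=5, row=5}: owner is Eve, does not pass → Out. {suit=hearts, face=down, owner=Ada, rank=8, row=5}: owner is Ada, does not pass → Out. {suit=clubs, face=up, owner=Dee, rank=9, row=2}: owner is Dee, does not pass → Out. {suit=hearts, face=down, owner=Cal, rank=13, row=2}: owner is Cal, qualifies → In.

Out, Out, Out, In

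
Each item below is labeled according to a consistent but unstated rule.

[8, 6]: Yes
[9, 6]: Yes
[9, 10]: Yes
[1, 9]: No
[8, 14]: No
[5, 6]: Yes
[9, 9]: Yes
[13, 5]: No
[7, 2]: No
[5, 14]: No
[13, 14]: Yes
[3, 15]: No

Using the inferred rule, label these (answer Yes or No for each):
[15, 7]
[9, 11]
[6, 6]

The common property of the 'Yes' items is: |first − second| ≤ 3. No 'No' item has it.
[15, 7]: |15−7| = 8, lacks this property → No.
[9, 11]: |9−11| = 2, matches → Yes.
[6, 6]: |6−6| = 0, matches → Yes.

No, Yes, Yes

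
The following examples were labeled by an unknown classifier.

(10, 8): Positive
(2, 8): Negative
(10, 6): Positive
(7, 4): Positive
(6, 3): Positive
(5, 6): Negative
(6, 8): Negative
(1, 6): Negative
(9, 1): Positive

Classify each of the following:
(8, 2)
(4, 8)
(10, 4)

Positive, Negative, Positive

Every 'Positive' example satisfies: first > second. None of the 'Negative' examples do.
Positive: (8, 2), since 8 > 2.
Negative: (4, 8), since 4 < 8.
Positive: (10, 4), since 10 > 4.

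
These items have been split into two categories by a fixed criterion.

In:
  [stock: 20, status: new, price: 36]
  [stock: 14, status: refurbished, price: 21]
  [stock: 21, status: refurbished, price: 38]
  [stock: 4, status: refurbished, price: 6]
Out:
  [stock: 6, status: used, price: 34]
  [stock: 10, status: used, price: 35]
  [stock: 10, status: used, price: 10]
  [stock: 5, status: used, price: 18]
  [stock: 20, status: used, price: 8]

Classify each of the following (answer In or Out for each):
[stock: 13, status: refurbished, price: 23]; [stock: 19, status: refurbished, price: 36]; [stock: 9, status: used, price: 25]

In, In, Out

Comparing the two groups points to one rule — status is not used.
[stock: 13, status: refurbished, price: 23] → status is refurbished → In. [stock: 19, status: refurbished, price: 36] → status is refurbished → In. [stock: 9, status: used, price: 25] → status is used → Out.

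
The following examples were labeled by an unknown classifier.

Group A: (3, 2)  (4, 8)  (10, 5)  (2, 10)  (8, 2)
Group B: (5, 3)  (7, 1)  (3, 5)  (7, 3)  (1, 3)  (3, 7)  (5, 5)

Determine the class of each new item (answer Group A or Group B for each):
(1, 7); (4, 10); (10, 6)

Looking at the examples, the only property every 'Group A' case has and every 'Group B' case lacks is: product is even.
(1, 7) → 1·7 = 7 → Group B. (4, 10) → 4·10 = 40 → Group A. (10, 6) → 10·6 = 60 → Group A.

Group B, Group A, Group A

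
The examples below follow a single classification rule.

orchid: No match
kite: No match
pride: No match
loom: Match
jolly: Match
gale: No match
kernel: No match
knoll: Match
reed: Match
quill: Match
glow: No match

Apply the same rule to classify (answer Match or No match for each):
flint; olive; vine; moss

No match, No match, No match, Match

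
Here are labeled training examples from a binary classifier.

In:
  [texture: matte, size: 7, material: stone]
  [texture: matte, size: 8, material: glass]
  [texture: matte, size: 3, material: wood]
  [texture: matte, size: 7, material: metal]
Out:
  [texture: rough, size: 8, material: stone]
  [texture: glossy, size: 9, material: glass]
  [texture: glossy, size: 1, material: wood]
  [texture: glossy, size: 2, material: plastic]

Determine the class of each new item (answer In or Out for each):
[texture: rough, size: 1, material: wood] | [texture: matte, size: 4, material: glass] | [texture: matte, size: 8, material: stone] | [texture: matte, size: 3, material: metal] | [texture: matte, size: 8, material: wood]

Out, In, In, In, In

Rule: texture is matte. This holds for each 'In' example and fails for each 'Out' one.
[texture: rough, size: 1, material: wood]: texture is rough — does not satisfy this, so Out.
[texture: matte, size: 4, material: glass]: texture is matte — checks out, so In.
[texture: matte, size: 8, material: stone]: texture is matte — checks out, so In.
[texture: matte, size: 3, material: metal]: texture is matte — checks out, so In.
[texture: matte, size: 8, material: wood]: texture is matte — checks out, so In.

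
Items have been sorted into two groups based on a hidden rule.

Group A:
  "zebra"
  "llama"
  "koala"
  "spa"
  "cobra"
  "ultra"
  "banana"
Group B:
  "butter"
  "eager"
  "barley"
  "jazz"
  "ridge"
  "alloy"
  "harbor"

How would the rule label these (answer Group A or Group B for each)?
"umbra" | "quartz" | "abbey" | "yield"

Group A, Group B, Group B, Group B

The pattern is that an item is 'Group A' exactly when: ends with 'a'.
"umbra": Group A (ends with 'a'). "quartz": Group B (ends with 'z'). "abbey": Group B (ends with 'y'). "yield": Group B (ends with 'd').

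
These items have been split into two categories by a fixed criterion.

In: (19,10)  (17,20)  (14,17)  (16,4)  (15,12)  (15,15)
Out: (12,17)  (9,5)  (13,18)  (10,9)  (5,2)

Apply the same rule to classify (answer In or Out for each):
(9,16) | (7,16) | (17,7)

Out, Out, In

The distinguishing property — first ≥ 14 — holds for all the 'In' cases and none of the 'Out' cases.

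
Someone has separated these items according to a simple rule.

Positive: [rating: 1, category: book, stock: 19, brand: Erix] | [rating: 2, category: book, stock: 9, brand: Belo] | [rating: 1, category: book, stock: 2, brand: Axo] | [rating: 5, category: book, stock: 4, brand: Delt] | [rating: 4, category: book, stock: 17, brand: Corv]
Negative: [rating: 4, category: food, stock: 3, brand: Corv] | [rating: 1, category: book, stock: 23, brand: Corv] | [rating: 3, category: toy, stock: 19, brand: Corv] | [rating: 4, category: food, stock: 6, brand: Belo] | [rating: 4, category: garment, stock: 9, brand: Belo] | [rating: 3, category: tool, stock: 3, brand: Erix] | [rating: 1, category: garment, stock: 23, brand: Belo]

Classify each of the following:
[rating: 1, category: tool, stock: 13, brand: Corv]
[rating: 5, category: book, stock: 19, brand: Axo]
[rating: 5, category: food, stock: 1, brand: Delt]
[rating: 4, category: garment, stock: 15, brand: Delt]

The simplest hypothesis consistent with all the labels is: category is book AND stock ≤ 19.
Negative: [rating: 1, category: tool, stock: 13, brand: Corv], since category is tool, stock = 13.
Positive: [rating: 5, category: book, stock: 19, brand: Axo], since category is book, stock = 19.
Negative: [rating: 5, category: food, stock: 1, brand: Delt], since category is food, stock = 1.
Negative: [rating: 4, category: garment, stock: 15, brand: Delt], since category is garment, stock = 15.

Negative, Positive, Negative, Negative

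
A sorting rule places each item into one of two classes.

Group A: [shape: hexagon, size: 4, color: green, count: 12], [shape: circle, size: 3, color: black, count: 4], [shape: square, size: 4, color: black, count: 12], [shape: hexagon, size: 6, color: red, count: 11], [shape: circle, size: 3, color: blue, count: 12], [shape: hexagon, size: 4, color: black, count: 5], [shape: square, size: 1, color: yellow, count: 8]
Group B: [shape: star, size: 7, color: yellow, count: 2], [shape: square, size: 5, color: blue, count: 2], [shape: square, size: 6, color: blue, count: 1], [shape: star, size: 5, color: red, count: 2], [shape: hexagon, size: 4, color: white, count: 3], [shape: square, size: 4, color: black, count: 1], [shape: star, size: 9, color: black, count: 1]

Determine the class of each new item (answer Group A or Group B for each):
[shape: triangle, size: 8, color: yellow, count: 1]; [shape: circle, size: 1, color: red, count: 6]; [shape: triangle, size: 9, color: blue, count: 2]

Group B, Group A, Group B

'Group A' ⟺ count ≥ 4.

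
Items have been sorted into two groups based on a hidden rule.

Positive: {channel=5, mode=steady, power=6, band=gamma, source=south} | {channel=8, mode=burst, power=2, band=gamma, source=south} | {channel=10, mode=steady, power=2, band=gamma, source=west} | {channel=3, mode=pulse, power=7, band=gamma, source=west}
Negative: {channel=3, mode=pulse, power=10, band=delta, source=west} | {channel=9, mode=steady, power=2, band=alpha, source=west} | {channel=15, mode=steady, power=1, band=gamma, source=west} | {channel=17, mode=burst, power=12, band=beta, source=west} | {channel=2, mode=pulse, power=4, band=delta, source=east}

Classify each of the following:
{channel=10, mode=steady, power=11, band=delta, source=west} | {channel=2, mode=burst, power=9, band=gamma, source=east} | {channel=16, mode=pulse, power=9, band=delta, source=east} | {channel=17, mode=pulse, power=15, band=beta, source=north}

All 'Positive' examples share one property — band is gamma AND power ≥ 2 — and every 'Negative' example lacks it.
{channel=10, mode=steady, power=11, band=delta, source=west} — band is delta, power = 11, hence Negative.
{channel=2, mode=burst, power=9, band=gamma, source=east} — band is gamma, power = 9, hence Positive.
{channel=16, mode=pulse, power=9, band=delta, source=east} — band is delta, power = 9, hence Negative.
{channel=17, mode=pulse, power=15, band=beta, source=north} — band is beta, power = 15, hence Negative.

Negative, Positive, Negative, Negative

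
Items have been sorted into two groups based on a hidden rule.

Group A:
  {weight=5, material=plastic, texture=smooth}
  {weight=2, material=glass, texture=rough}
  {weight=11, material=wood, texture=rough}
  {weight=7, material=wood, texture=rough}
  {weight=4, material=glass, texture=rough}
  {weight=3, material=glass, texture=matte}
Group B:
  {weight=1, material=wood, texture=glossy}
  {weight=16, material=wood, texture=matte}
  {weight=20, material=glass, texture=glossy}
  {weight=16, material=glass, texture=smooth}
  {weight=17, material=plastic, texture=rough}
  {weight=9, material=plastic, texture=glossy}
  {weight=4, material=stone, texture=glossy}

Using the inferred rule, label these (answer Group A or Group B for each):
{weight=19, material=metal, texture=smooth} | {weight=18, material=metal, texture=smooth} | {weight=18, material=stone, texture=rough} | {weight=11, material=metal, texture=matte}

The classifier is using: texture is not glossy AND weight ≤ 11.
{weight=19, material=metal, texture=smooth} → texture is smooth, weight = 19 → Group B.
{weight=18, material=metal, texture=smooth} → texture is smooth, weight = 18 → Group B.
{weight=18, material=stone, texture=rough} → texture is rough, weight = 18 → Group B.
{weight=11, material=metal, texture=matte} → texture is matte, weight = 11 → Group A.

Group B, Group B, Group B, Group A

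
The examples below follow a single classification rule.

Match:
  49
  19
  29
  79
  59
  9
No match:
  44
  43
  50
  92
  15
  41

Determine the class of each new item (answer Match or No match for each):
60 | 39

No match, Match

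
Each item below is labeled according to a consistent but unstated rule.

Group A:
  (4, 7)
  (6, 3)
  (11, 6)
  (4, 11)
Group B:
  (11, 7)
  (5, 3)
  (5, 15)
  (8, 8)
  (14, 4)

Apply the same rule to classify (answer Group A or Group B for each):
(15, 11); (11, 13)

Group B, Group B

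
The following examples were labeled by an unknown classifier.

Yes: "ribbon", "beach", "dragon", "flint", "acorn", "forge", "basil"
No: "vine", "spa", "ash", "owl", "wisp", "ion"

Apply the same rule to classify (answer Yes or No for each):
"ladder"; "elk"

The pattern is that an item is 'Yes' exactly when: length ≥ 5.
"ladder": length 6 — qualifies, so Yes.
"elk": length 3 — does not pass, so No.

Yes, No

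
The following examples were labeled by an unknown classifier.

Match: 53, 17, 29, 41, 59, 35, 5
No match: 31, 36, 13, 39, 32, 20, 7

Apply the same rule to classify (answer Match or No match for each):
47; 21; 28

Every 'Match' example satisfies: ≡ 5 (mod 6). None of the 'No match' examples do.
Match: 47, since 47 mod 6 = 5.
No match: 21, since 21 mod 6 = 3.
No match: 28, since 28 mod 6 = 4.

Match, No match, No match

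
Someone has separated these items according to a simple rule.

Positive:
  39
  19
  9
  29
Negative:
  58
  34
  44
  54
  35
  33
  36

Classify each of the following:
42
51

Rule: ends in digit 9. This holds for each 'Positive' example and fails for each 'Negative' one.
Negative: 42, since last digit 2. Negative: 51, since last digit 1.

Negative, Negative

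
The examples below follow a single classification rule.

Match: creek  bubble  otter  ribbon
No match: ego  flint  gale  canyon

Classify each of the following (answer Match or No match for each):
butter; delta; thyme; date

Match, No match, No match, No match

The common property of the 'Match' items is: has a double letter. No 'No match' item has it.
butter: 'tt' doubled, checks out → Match.
delta: no doubled letter, does not satisfy this → No match.
thyme: no doubled letter, does not satisfy this → No match.
date: no doubled letter, does not satisfy this → No match.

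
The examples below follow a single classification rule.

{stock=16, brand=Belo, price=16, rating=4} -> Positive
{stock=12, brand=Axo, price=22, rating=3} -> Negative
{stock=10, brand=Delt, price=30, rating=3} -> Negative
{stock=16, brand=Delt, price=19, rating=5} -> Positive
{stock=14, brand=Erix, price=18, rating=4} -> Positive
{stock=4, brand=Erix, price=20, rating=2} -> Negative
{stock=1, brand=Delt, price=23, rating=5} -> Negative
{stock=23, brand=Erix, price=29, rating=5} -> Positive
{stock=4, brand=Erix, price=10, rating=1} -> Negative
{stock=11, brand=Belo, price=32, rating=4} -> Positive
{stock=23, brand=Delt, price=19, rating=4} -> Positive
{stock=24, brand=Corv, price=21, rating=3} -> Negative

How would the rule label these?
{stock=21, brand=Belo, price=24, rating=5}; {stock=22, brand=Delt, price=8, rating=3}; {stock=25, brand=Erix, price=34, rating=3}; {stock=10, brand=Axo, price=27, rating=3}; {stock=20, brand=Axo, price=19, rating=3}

Positive, Negative, Negative, Negative, Negative

All 'Positive' examples share one property — rating ≥ 4 AND stock ≥ 4 — and every 'Negative' example lacks it.
Positive: {stock=21, brand=Belo, price=24, rating=5}, since rating = 5, stock = 21. Negative: {stock=22, brand=Delt, price=8, rating=3}, since rating = 3, stock = 22. Negative: {stock=25, brand=Erix, price=34, rating=3}, since rating = 3, stock = 25. Negative: {stock=10, brand=Axo, price=27, rating=3}, since rating = 3, stock = 10. Negative: {stock=20, brand=Axo, price=19, rating=3}, since rating = 3, stock = 20.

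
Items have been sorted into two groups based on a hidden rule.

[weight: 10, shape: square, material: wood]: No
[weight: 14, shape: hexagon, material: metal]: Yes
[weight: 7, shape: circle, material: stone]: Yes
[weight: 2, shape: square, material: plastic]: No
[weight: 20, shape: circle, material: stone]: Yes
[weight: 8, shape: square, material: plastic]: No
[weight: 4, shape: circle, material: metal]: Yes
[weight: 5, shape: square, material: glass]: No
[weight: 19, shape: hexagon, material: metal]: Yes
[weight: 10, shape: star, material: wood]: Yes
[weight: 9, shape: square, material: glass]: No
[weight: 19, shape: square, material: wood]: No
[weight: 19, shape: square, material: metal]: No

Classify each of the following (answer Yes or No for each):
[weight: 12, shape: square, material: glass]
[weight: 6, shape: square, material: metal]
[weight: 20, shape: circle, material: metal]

No, No, Yes

Comparing the two groups points to one rule — shape is not square.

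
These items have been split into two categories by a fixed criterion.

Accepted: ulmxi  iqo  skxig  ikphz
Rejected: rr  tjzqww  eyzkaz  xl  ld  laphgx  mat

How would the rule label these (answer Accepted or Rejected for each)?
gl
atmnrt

Rejected, Rejected

Rule: contains 'i'. This holds for each 'Accepted' example and fails for each 'Rejected' one.
gl: Rejected (no 'i').
atmnrt: Rejected (no 'i').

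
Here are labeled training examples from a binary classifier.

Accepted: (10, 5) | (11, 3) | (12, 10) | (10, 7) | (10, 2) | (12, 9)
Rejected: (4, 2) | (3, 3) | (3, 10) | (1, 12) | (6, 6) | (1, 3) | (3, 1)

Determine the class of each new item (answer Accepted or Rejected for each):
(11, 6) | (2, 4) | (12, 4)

Accepted, Rejected, Accepted

The pattern is that an item is 'Accepted' exactly when: first ≥ 7.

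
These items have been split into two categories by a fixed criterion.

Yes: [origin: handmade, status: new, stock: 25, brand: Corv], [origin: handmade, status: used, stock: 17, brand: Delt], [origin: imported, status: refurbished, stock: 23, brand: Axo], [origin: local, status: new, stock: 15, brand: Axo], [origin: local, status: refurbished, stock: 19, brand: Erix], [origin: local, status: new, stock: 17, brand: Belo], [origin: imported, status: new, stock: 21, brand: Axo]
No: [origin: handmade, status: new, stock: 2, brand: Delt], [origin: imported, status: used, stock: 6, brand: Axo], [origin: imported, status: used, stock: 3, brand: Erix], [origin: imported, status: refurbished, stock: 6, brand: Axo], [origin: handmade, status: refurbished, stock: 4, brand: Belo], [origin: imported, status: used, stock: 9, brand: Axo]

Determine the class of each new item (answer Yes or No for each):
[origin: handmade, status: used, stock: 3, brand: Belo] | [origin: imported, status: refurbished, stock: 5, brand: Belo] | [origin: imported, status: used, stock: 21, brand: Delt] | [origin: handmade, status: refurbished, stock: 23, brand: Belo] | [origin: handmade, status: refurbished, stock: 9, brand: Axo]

No, No, Yes, Yes, No

A rule that fits every label: stock ≥ 15 — true of each 'Yes' example, false of each 'No' one.
[origin: handmade, status: used, stock: 3, brand: Belo]: stock = 3, lacks this property → No.
[origin: imported, status: refurbished, stock: 5, brand: Belo]: stock = 5, lacks this property → No.
[origin: imported, status: used, stock: 21, brand: Delt]: stock = 21, passes → Yes.
[origin: handmade, status: refurbished, stock: 23, brand: Belo]: stock = 23, passes → Yes.
[origin: handmade, status: refurbished, stock: 9, brand: Axo]: stock = 9, lacks this property → No.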